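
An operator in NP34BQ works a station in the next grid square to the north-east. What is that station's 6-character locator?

NP34cr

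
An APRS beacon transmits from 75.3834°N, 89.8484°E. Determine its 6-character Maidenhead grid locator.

Shift to the Maidenhead origin (180°W, 90°S): lon 269.8484, lat 165.3834.
Field: 269.8484/20 → 13 → N, 165.3834/10 → 16 → Q; chars NQ.
Square: 9.8484/2 → 4, 5.3834/1 → 5; chars 45.
Subsquare: 1.8484/0.0833333 → 22 → w, 0.3834/0.0416667 → 9 → j; chars wj.

NQ45wj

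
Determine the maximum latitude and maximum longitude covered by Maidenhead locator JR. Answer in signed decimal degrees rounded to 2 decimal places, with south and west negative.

Field J=9, R=17: +9·20° lon, +17·10° lat → SW at lon 0°, lat 80°.
Cell spans 20° lon × 10° lat. NE corner is SW corner plus one full cell.
latitude 90.00, longitude 20.00.

90.00, 20.00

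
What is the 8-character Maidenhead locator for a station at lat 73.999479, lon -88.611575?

Offset from 180°W / 90°S: lon 91.38842°, lat 163.99948°.
Field (20°×10°, letters A–R): lon ⌊91.38842/20⌋ = 4 → E; lat ⌊163.99948/10⌋ = 16 → Q.
Square (2°×1°, digits 0–9): lon ⌊11.38842/2⌋ = 5; lat ⌊3.99948/1⌋ = 3.
Subsquare (5′×2.5′, letters a–x): lon ⌊1.38842/0.0833333⌋ = 16 → q; lat ⌊0.99948/0.0416667⌋ = 23 → x.
Extended square (30″×15″, digits 0–9): lon ⌊0.05509/0.00833333⌋ = 6; lat ⌊0.04115/0.00416667⌋ = 9.

EQ53qx69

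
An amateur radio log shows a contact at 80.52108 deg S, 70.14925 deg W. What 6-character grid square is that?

FA49wl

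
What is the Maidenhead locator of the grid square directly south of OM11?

OM10

Latitude square 1; −1 → 0.
The longitude characters are unchanged.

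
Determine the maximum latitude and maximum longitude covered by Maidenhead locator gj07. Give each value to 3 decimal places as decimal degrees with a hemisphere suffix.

8.000° N, 58.000° W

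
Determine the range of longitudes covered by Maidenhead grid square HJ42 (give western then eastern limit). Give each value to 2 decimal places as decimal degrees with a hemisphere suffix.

32.00° W, 30.00° W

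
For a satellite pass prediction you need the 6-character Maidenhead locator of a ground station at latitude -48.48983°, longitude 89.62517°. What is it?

NE41tm

Add 180° to longitude and 90° to latitude: 269.6252, 41.5102.
Field: 269.6252/20 → 13 → N, 41.5102/10 → 4 → E; chars NE.
Square: 9.6252/2 → 4, 1.5102/1 → 1; chars 41.
Subsquare: 1.6252/0.0833333 → 19 → t, 0.5102/0.0416667 → 12 → m; chars tm.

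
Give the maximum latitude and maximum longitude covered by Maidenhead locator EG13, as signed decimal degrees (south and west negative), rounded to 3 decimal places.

-26.000, -96.000

Field E=4, G=6: +4·20° lon, +6·10° lat → SW at lon -100°, lat -30°.
Square 1, 3: +1·2° lon, +3·1° lat → SW at lon -98°, lat -27°.
Cell spans 2° lon × 1° lat. NE corner is SW corner plus one full cell.
latitude -26.000, longitude -96.000.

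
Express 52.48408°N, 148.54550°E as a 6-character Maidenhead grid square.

Shift to the Maidenhead origin (180°W, 90°S): lon 328.5455, lat 142.4841.
Field: 328.5455/20 → 16 → Q, 142.4841/10 → 14 → O; chars QO.
Square: 8.5455/2 → 4, 2.4841/1 → 2; chars 42.
Subsquare: 0.5455/0.0833333 → 6 → g, 0.4841/0.0416667 → 11 → l; chars gl.

QO42gl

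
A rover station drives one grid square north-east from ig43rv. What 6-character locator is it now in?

Longitude subsquare r = 17; +1 → 18 = s.
Latitude subsquare v = 21; +1 → 22 = w.

IG43sw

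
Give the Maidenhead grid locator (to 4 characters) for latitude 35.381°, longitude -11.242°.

IM45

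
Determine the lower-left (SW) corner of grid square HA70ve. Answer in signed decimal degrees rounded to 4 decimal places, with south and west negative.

-89.8333, -24.2500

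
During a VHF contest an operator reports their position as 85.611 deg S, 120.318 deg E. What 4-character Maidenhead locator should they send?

PA04

Offset from 180°W / 90°S: lon 300.32°, lat 4.39°.
Field (20°×10°, letters A–R): lon ⌊300.32/20⌋ = 15 → P; lat ⌊4.39/10⌋ = 0 → A.
Square (2°×1°, digits 0–9): lon ⌊0.32/2⌋ = 0; lat ⌊4.39/1⌋ = 4.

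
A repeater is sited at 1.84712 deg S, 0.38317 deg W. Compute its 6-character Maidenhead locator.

II98td

Offset from 180°W / 90°S: lon 179.6168°, lat 88.1529°.
Field: lon ⌊179.6168/20⌋ = 8 → I; lat ⌊88.1529/10⌋ = 8 → I.
Square: lon ⌊19.6168/2⌋ = 9; lat ⌊8.1529/1⌋ = 8.
Subsquare: lon ⌊1.6168/0.0833333⌋ = 19 → t; lat ⌊0.1529/0.0416667⌋ = 3 → d.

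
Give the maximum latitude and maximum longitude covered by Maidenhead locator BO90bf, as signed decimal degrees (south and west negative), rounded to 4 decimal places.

50.2500, -141.8333

Field B=1, O=14: +1·20° lon, +14·10° lat → SW at lon -160°, lat 50°.
Square 9, 0: +9·2° lon, +0·1° lat → SW at lon -142°, lat 50°.
Subsquare b=1, f=5: +1·0.0833333° lon, +5·0.0416667° lat → SW at lon -141.917°, lat 50.2083°.
Cell spans 0.0833333° lon × 0.0416667° lat. NE corner is SW corner plus one full cell.
latitude 50.2500, longitude -141.8333.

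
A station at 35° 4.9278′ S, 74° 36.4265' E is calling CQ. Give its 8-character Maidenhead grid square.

Add 180° to longitude and 90° to latitude: 254.60711, 54.91787.
Field: lon ⌊254.60711/20⌋ = 12 → M; lat ⌊54.91787/10⌋ = 5 → F.
Square: lon ⌊14.60711/2⌋ = 7; lat ⌊4.91787/1⌋ = 4.
Subsquare: lon ⌊0.60711/0.0833333⌋ = 7 → h; lat ⌊0.91787/0.0416667⌋ = 22 → w.
Extended square: lon ⌊0.02377/0.00833333⌋ = 2; lat ⌊0.00120/0.00416667⌋ = 0.

MF74hw20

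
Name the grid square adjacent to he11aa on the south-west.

Longitude subsquare a = 0; −1 → -1, wraps to 23 = x, carry into square.
Longitude square 1; −1 → 0.
Latitude subsquare a = 0; −1 → -1, wraps to 23 = x, carry into square.
Latitude square 1; −1 → 0.

HE00xx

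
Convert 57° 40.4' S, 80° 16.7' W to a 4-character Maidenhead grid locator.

ED92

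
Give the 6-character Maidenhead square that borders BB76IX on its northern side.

Latitude subsquare x = 23; +1 → 24, wraps to 0 = a, carry into square.
Latitude square 6; +1 → 7.
The longitude characters are unchanged.

BB77ia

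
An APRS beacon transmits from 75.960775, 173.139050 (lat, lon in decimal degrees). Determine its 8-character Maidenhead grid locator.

RQ65nx60

Offset from 180°W / 90°S: lon 353.13905°, lat 165.96078°.
Field: lon ⌊353.13905/20⌋ = 17 → R; lat ⌊165.96078/10⌋ = 16 → Q.
Square: lon ⌊13.13905/2⌋ = 6; lat ⌊5.96078/1⌋ = 5.
Subsquare: lon ⌊1.13905/0.0833333⌋ = 13 → n; lat ⌊0.96078/0.0416667⌋ = 23 → x.
Extended square: lon ⌊0.05572/0.00833333⌋ = 6; lat ⌊0.00244/0.00416667⌋ = 0.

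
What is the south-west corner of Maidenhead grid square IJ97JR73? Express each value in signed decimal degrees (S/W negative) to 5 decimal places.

7.72083, -1.19167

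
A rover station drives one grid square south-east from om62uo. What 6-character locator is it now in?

OM62vn

Longitude subsquare u = 20; +1 → 21 = v.
Latitude subsquare o = 14; −1 → 13 = n.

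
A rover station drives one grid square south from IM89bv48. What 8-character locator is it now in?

IM89bv47

Latitude extended square 8; −1 → 7.
The longitude characters are unchanged.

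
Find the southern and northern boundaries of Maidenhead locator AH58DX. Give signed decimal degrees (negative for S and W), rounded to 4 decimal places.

Field A=0, H=7: +0·20° lon, +7·10° lat → SW at lon -180°, lat -20°.
Square 5, 8: +5·2° lon, +8·1° lat → SW at lon -170°, lat -12°.
Subsquare d=3, x=23: +3·0.0833333° lon, +23·0.0416667° lat → SW at lon -169.75°, lat -11.0417°.
Cell spans 0.0833333° lon × 0.0416667° lat.
south -11.0417, north -11.0000.

-11.0417, -11.0000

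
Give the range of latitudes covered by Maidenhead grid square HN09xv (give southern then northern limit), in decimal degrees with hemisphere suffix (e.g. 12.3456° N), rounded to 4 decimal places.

49.8750° N, 49.9167° N

Field H=7, N=13: +7·20° lon, +13·10° lat → SW at lon -40°, lat 40°.
Square 0, 9: +0·2° lon, +9·1° lat → SW at lon -40°, lat 49°.
Subsquare x=23, v=21: +23·0.0833333° lon, +21·0.0416667° lat → SW at lon -38.0833°, lat 49.875°.
Cell spans 0.0833333° lon × 0.0416667° lat.
south 49.8750° N, north 49.9167° N.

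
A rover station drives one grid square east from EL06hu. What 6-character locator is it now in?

Longitude subsquare h = 7; +1 → 8 = i.
The latitude characters are unchanged.

EL06iu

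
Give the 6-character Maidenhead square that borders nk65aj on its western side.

NK55xj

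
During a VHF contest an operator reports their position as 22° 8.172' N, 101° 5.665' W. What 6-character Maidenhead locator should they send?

DL92kd

Add 180° to longitude and 90° to latitude: 78.9056, 112.1362.
Field: lon ⌊78.9056/20⌋ = 3 → D; lat ⌊112.1362/10⌋ = 11 → L.
Square: lon ⌊18.9056/2⌋ = 9; lat ⌊2.1362/1⌋ = 2.
Subsquare: lon ⌊0.9056/0.0833333⌋ = 10 → k; lat ⌊0.1362/0.0416667⌋ = 3 → d.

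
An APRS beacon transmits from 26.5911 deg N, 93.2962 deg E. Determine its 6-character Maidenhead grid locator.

Offset from 180°W / 90°S: lon 273.2962°, lat 116.5911°.
Field: lon ⌊273.2962/20⌋ = 13 → N; lat ⌊116.5911/10⌋ = 11 → L.
Square: lon ⌊13.2962/2⌋ = 6; lat ⌊6.5911/1⌋ = 6.
Subsquare: lon ⌊1.2962/0.0833333⌋ = 15 → p; lat ⌊0.5911/0.0416667⌋ = 14 → o.

NL66po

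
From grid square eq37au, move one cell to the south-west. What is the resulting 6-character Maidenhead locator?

Longitude subsquare a = 0; −1 → -1, wraps to 23 = x, carry into square.
Longitude square 3; −1 → 2.
Latitude subsquare u = 20; −1 → 19 = t.

EQ27xt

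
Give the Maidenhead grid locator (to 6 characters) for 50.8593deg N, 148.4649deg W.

BO50su

Offset from 180°W / 90°S: lon 31.5351°, lat 140.8593°.
Field (20°×10°, letters A–R): 31.5351/20 → 1 → B, 140.8593/10 → 14 → O; chars BO.
Square (2°×1°, digits 0–9): 11.5351/2 → 5, 0.8593/1 → 0; chars 50.
Subsquare (5′×2.5′, letters a–x): 1.5351/0.0833333 → 18 → s, 0.8593/0.0416667 → 20 → u; chars su.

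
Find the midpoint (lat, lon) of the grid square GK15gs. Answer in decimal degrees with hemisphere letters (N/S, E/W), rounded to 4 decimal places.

15.7708° N, 57.4583° W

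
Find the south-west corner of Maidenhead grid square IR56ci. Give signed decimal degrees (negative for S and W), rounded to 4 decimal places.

Field I=8, R=17: +8·20° lon, +17·10° lat → SW at lon -20°, lat 80°.
Square 5, 6: +5·2° lon, +6·1° lat → SW at lon -10°, lat 86°.
Subsquare c=2, i=8: +2·0.0833333° lon, +8·0.0416667° lat → SW at lon -9.83333°, lat 86.3333°.
latitude 86.3333, longitude -9.8333.

86.3333, -9.8333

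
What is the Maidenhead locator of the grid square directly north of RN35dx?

RN36da

Latitude subsquare x = 23; +1 → 24, wraps to 0 = a, carry into square.
Latitude square 5; +1 → 6.
The longitude characters are unchanged.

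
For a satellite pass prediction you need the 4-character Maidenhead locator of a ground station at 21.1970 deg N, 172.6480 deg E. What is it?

RL61

Shift to the Maidenhead origin (180°W, 90°S): lon 352.65, lat 111.20.
Field (20°×10°, letters A–R): 352.65/20 → 17 → R, 111.20/10 → 11 → L; chars RL.
Square (2°×1°, digits 0–9): 12.65/2 → 6, 1.20/1 → 1; chars 61.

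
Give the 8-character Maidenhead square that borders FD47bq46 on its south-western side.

FD47bq35

Longitude extended square 4; −1 → 3.
Latitude extended square 6; −1 → 5.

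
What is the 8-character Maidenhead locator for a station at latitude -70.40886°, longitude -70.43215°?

FB49so81

Shift to the Maidenhead origin (180°W, 90°S): lon 109.56785, lat 19.59114.
Field: 109.56785/20 → 5 → F, 19.59114/10 → 1 → B; chars FB.
Square: 9.56785/2 → 4, 9.59114/1 → 9; chars 49.
Subsquare: 1.56785/0.0833333 → 18 → s, 0.59114/0.0416667 → 14 → o; chars so.
Extended square: 0.06785/0.00833333 → 8, 0.00781/0.00416667 → 1; chars 81.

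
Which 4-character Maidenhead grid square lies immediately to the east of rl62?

Longitude square 6; +1 → 7.
The latitude characters are unchanged.

RL72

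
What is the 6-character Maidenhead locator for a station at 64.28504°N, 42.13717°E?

LP14bg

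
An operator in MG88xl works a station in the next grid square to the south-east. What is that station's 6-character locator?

Longitude subsquare x = 23; +1 → 24, wraps to 0 = a, carry into square.
Longitude square 8; +1 → 9.
Latitude subsquare l = 11; −1 → 10 = k.

MG98ak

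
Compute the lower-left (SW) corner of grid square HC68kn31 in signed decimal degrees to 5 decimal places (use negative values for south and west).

Field H=7, C=2: +7·20° lon, +2·10° lat → SW at lon -40°, lat -70°.
Square 6, 8: +6·2° lon, +8·1° lat → SW at lon -28°, lat -62°.
Subsquare k=10, n=13: +10·0.0833333° lon, +13·0.0416667° lat → SW at lon -27.1667°, lat -61.4583°.
Extended square 3, 1: +3·0.00833333° lon, +1·0.00416667° lat → SW at lon -27.1417°, lat -61.4542°.
latitude -61.45417, longitude -27.14167.

-61.45417, -27.14167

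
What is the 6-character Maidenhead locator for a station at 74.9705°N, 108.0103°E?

OQ44ax

Offset from 180°W / 90°S: lon 288.0103°, lat 164.9705°.
Field (20°×10°, letters A–R): 288.0103/20 → 14 → O, 164.9705/10 → 16 → Q; chars OQ.
Square (2°×1°, digits 0–9): 8.0103/2 → 4, 4.9705/1 → 4; chars 44.
Subsquare (5′×2.5′, letters a–x): 0.0103/0.0833333 → 0 → a, 0.9705/0.0416667 → 23 → x; chars ax.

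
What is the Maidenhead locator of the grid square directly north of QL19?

QM10

Latitude square 9; +1 → 10, wraps to 0, carry into field.
Latitude field L = 11; +1 → 12 = M.
The longitude characters are unchanged.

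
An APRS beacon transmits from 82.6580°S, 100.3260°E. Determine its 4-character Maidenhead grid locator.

Shift to the Maidenhead origin (180°W, 90°S): lon 280.33, lat 7.34.
Field (20°×10°, letters A–R): 280.33/20 → 14 → O, 7.34/10 → 0 → A; chars OA.
Square (2°×1°, digits 0–9): 0.33/2 → 0, 7.34/1 → 7; chars 07.

OA07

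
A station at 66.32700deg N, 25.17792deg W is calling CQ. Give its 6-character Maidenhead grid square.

Offset from 180°W / 90°S: lon 154.8221°, lat 156.3270°.
Field (20°×10°, letters A–R): 154.8221/20 → 7 → H, 156.3270/10 → 15 → P; chars HP.
Square (2°×1°, digits 0–9): 14.8221/2 → 7, 6.3270/1 → 6; chars 76.
Subsquare (5′×2.5′, letters a–x): 0.8221/0.0833333 → 9 → j, 0.3270/0.0416667 → 7 → h; chars jh.

HP76jh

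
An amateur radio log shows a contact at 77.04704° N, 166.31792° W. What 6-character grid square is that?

Shift to the Maidenhead origin (180°W, 90°S): lon 13.6821, lat 167.0470.
Field: lon ⌊13.6821/20⌋ = 0 → A; lat ⌊167.0470/10⌋ = 16 → Q.
Square: lon ⌊13.6821/2⌋ = 6; lat ⌊7.0470/1⌋ = 7.
Subsquare: lon ⌊1.6821/0.0833333⌋ = 20 → u; lat ⌊0.0470/0.0416667⌋ = 1 → b.

AQ67ub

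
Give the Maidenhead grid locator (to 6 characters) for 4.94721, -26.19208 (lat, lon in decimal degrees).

HJ64vw

Add 180° to longitude and 90° to latitude: 153.8079, 94.9472.
Field: lon ⌊153.8079/20⌋ = 7 → H; lat ⌊94.9472/10⌋ = 9 → J.
Square: lon ⌊13.8079/2⌋ = 6; lat ⌊4.9472/1⌋ = 4.
Subsquare: lon ⌊1.8079/0.0833333⌋ = 21 → v; lat ⌊0.9472/0.0416667⌋ = 22 → w.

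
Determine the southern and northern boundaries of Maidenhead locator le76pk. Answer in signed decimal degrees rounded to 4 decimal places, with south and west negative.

Field L=11, E=4: +11·20° lon, +4·10° lat → SW at lon 40°, lat -50°.
Square 7, 6: +7·2° lon, +6·1° lat → SW at lon 54°, lat -44°.
Subsquare p=15, k=10: +15·0.0833333° lon, +10·0.0416667° lat → SW at lon 55.25°, lat -43.5833°.
Cell spans 0.0833333° lon × 0.0416667° lat.
south -43.5833, north -43.5417.

-43.5833, -43.5417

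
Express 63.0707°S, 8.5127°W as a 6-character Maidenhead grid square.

Add 180° to longitude and 90° to latitude: 171.4873, 26.9293.
Field: 171.4873/20 → 8 → I, 26.9293/10 → 2 → C; chars IC.
Square: 11.4873/2 → 5, 6.9293/1 → 6; chars 56.
Subsquare: 1.4873/0.0833333 → 17 → r, 0.9293/0.0416667 → 22 → w; chars rw.

IC56rw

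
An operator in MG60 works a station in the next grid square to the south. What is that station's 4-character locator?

MF69

Latitude square 0; −1 → -1, wraps to 9, carry into field.
Latitude field G = 6; −1 → 5 = F.
The longitude characters are unchanged.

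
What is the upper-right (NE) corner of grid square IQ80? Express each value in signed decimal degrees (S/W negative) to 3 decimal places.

71.000, -2.000

Field I=8, Q=16: +8·20° lon, +16·10° lat → SW at lon -20°, lat 70°.
Square 8, 0: +8·2° lon, +0·1° lat → SW at lon -4°, lat 70°.
Cell spans 2° lon × 1° lat. NE corner is SW corner plus one full cell.
latitude 71.000, longitude -2.000.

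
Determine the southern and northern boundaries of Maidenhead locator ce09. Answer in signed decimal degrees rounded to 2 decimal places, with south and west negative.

Field C=2, E=4: +2·20° lon, +4·10° lat → SW at lon -140°, lat -50°.
Square 0, 9: +0·2° lon, +9·1° lat → SW at lon -140°, lat -41°.
Cell spans 2° lon × 1° lat.
south -41.00, north -40.00.

-41.00, -40.00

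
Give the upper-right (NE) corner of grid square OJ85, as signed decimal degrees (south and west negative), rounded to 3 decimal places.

6.000, 118.000

Field O=14, J=9: +14·20° lon, +9·10° lat → SW at lon 100°, lat 0°.
Square 8, 5: +8·2° lon, +5·1° lat → SW at lon 116°, lat 5°.
Cell spans 2° lon × 1° lat. NE corner is SW corner plus one full cell.
latitude 6.000, longitude 118.000.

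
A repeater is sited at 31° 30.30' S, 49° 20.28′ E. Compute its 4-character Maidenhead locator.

LF48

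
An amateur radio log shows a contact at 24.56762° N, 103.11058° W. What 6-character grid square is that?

DL84kn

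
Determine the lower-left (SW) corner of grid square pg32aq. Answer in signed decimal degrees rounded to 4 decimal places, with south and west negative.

-27.3333, 126.0000

Field P=15, G=6: +15·20° lon, +6·10° lat → SW at lon 120°, lat -30°.
Square 3, 2: +3·2° lon, +2·1° lat → SW at lon 126°, lat -28°.
Subsquare a=0, q=16: +0·0.0833333° lon, +16·0.0416667° lat → SW at lon 126°, lat -27.3333°.
latitude -27.3333, longitude 126.0000.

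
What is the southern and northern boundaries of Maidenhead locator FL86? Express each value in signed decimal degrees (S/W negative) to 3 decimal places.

26.000, 27.000

Field F=5, L=11: +5·20° lon, +11·10° lat → SW at lon -80°, lat 20°.
Square 8, 6: +8·2° lon, +6·1° lat → SW at lon -64°, lat 26°.
Cell spans 2° lon × 1° lat.
south 26.000, north 27.000.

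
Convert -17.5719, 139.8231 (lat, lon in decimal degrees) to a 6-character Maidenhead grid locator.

Shift to the Maidenhead origin (180°W, 90°S): lon 319.8231, lat 72.4281.
Field (20°×10°, letters A–R): 319.8231/20 → 15 → P, 72.4281/10 → 7 → H; chars PH.
Square (2°×1°, digits 0–9): 19.8231/2 → 9, 2.4281/1 → 2; chars 92.
Subsquare (5′×2.5′, letters a–x): 1.8231/0.0833333 → 21 → v, 0.4281/0.0416667 → 10 → k; chars vk.

PH92vk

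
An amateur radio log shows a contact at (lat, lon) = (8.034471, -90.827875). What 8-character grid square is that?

Add 180° to longitude and 90° to latitude: 89.17212, 98.03447.
Field: lon ⌊89.17212/20⌋ = 4 → E; lat ⌊98.03447/10⌋ = 9 → J.
Square: lon ⌊9.17212/2⌋ = 4; lat ⌊8.03447/1⌋ = 8.
Subsquare: lon ⌊1.17212/0.0833333⌋ = 14 → o; lat ⌊0.03447/0.0416667⌋ = 0 → a.
Extended square: lon ⌊0.00546/0.00833333⌋ = 0; lat ⌊0.03447/0.00416667⌋ = 8.

EJ48oa08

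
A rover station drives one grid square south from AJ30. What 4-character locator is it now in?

AI39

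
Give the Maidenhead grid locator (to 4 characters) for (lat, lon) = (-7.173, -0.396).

II92

Offset from 180°W / 90°S: lon 179.60°, lat 82.83°.
Field: 179.60/20 → 8 → I, 82.83/10 → 8 → I; chars II.
Square: 19.60/2 → 9, 2.83/1 → 2; chars 92.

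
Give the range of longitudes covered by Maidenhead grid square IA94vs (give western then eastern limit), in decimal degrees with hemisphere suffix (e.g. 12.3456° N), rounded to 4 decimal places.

0.2500° W, 0.1667° W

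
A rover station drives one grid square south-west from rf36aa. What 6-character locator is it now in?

Longitude subsquare a = 0; −1 → -1, wraps to 23 = x, carry into square.
Longitude square 3; −1 → 2.
Latitude subsquare a = 0; −1 → -1, wraps to 23 = x, carry into square.
Latitude square 6; −1 → 5.

RF25xx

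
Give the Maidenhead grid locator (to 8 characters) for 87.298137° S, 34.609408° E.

KA72hq38

Offset from 180°W / 90°S: lon 214.60941°, lat 2.70186°.
Field (20°×10°, letters A–R): lon ⌊214.60941/20⌋ = 10 → K; lat ⌊2.70186/10⌋ = 0 → A.
Square (2°×1°, digits 0–9): lon ⌊14.60941/2⌋ = 7; lat ⌊2.70186/1⌋ = 2.
Subsquare (5′×2.5′, letters a–x): lon ⌊0.60941/0.0833333⌋ = 7 → h; lat ⌊0.70186/0.0416667⌋ = 16 → q.
Extended square (30″×15″, digits 0–9): lon ⌊0.02607/0.00833333⌋ = 3; lat ⌊0.03520/0.00416667⌋ = 8.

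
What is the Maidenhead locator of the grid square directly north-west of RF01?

QF92

Longitude square 0; −1 → -1, wraps to 9, carry into field.
Longitude field R = 17; −1 → 16 = Q.
Latitude square 1; +1 → 2.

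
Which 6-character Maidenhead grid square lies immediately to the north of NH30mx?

NH31ma

Latitude subsquare x = 23; +1 → 24, wraps to 0 = a, carry into square.
Latitude square 0; +1 → 1.
The longitude characters are unchanged.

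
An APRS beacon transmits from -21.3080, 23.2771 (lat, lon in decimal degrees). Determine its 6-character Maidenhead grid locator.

KG18pq

Offset from 180°W / 90°S: lon 203.2771°, lat 68.6920°.
Field (20°×10°, letters A–R): lon ⌊203.2771/20⌋ = 10 → K; lat ⌊68.6920/10⌋ = 6 → G.
Square (2°×1°, digits 0–9): lon ⌊3.2771/2⌋ = 1; lat ⌊8.6920/1⌋ = 8.
Subsquare (5′×2.5′, letters a–x): lon ⌊1.2771/0.0833333⌋ = 15 → p; lat ⌊0.6920/0.0416667⌋ = 16 → q.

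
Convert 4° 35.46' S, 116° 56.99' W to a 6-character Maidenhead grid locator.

DI15mj

Add 180° to longitude and 90° to latitude: 63.0502, 85.4090.
Field: 63.0502/20 → 3 → D, 85.4090/10 → 8 → I; chars DI.
Square: 3.0502/2 → 1, 5.4090/1 → 5; chars 15.
Subsquare: 1.0502/0.0833333 → 12 → m, 0.4090/0.0416667 → 9 → j; chars mj.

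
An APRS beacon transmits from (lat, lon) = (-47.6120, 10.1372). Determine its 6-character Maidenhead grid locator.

Add 180° to longitude and 90° to latitude: 190.1372, 42.3880.
Field: 190.1372/20 → 9 → J, 42.3880/10 → 4 → E; chars JE.
Square: 10.1372/2 → 5, 2.3880/1 → 2; chars 52.
Subsquare: 0.1372/0.0833333 → 1 → b, 0.3880/0.0416667 → 9 → j; chars bj.

JE52bj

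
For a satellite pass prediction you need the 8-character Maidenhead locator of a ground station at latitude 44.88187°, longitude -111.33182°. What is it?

Offset from 180°W / 90°S: lon 68.66818°, lat 134.88187°.
Field (20°×10°, letters A–R): 68.66818/20 → 3 → D, 134.88187/10 → 13 → N; chars DN.
Square (2°×1°, digits 0–9): 8.66818/2 → 4, 4.88187/1 → 4; chars 44.
Subsquare (5′×2.5′, letters a–x): 0.66818/0.0833333 → 8 → i, 0.88187/0.0416667 → 21 → v; chars iv.
Extended square (30″×15″, digits 0–9): 0.00151/0.00833333 → 0, 0.00687/0.00416667 → 1; chars 01.

DN44iv01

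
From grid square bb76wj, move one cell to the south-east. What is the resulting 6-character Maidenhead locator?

BB76xi

Longitude subsquare w = 22; +1 → 23 = x.
Latitude subsquare j = 9; −1 → 8 = i.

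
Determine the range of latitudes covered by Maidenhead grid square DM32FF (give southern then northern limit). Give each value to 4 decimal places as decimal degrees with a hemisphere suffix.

32.2083° N, 32.2500° N

Field D=3, M=12: +3·20° lon, +12·10° lat → SW at lon -120°, lat 30°.
Square 3, 2: +3·2° lon, +2·1° lat → SW at lon -114°, lat 32°.
Subsquare f=5, f=5: +5·0.0833333° lon, +5·0.0416667° lat → SW at lon -113.583°, lat 32.2083°.
Cell spans 0.0833333° lon × 0.0416667° lat.
south 32.2083° N, north 32.2500° N.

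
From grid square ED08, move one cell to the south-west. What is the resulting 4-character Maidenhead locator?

Longitude square 0; −1 → -1, wraps to 9, carry into field.
Longitude field E = 4; −1 → 3 = D.
Latitude square 8; −1 → 7.

DD97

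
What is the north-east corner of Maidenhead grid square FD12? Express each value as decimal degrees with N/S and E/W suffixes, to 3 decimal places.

57.000° S, 76.000° W

Field F=5, D=3: +5·20° lon, +3·10° lat → SW at lon -80°, lat -60°.
Square 1, 2: +1·2° lon, +2·1° lat → SW at lon -78°, lat -58°.
Cell spans 2° lon × 1° lat. NE corner is SW corner plus one full cell.
latitude 57.000° S, longitude 76.000° W.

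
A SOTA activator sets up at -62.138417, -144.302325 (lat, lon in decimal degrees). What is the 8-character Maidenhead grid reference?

BC77uu36

Add 180° to longitude and 90° to latitude: 35.69768, 27.86158.
Field (20°×10°, letters A–R): 35.69768/20 → 1 → B, 27.86158/10 → 2 → C; chars BC.
Square (2°×1°, digits 0–9): 15.69768/2 → 7, 7.86158/1 → 7; chars 77.
Subsquare (5′×2.5′, letters a–x): 1.69768/0.0833333 → 20 → u, 0.86158/0.0416667 → 20 → u; chars uu.
Extended square (30″×15″, digits 0–9): 0.03101/0.00833333 → 3, 0.02825/0.00416667 → 6; chars 36.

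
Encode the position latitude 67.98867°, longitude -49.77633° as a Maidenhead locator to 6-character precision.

GP57cx

Add 180° to longitude and 90° to latitude: 130.2237, 157.9887.
Field (20°×10°, letters A–R): 130.2237/20 → 6 → G, 157.9887/10 → 15 → P; chars GP.
Square (2°×1°, digits 0–9): 10.2237/2 → 5, 7.9887/1 → 7; chars 57.
Subsquare (5′×2.5′, letters a–x): 0.2237/0.0833333 → 2 → c, 0.9887/0.0416667 → 23 → x; chars cx.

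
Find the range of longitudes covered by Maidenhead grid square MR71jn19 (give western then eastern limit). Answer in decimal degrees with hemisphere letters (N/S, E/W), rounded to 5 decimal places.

74.75833° E, 74.76667° E

Field M=12, R=17: +12·20° lon, +17·10° lat → SW at lon 60°, lat 80°.
Square 7, 1: +7·2° lon, +1·1° lat → SW at lon 74°, lat 81°.
Subsquare j=9, n=13: +9·0.0833333° lon, +13·0.0416667° lat → SW at lon 74.75°, lat 81.5417°.
Extended square 1, 9: +1·0.00833333° lon, +9·0.00416667° lat → SW at lon 74.7583°, lat 81.5792°.
Cell spans 0.00833333° lon × 0.00416667° lat.
west 74.75833° E, east 74.76667° E.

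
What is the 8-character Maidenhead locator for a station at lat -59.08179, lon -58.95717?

Add 180° to longitude and 90° to latitude: 121.04283, 30.91821.
Field: lon ⌊121.04283/20⌋ = 6 → G; lat ⌊30.91821/10⌋ = 3 → D.
Square: lon ⌊1.04283/2⌋ = 0; lat ⌊0.91821/1⌋ = 0.
Subsquare: lon ⌊1.04283/0.0833333⌋ = 12 → m; lat ⌊0.91821/0.0416667⌋ = 22 → w.
Extended square: lon ⌊0.04283/0.00833333⌋ = 5; lat ⌊0.00154/0.00416667⌋ = 0.

GD00mw50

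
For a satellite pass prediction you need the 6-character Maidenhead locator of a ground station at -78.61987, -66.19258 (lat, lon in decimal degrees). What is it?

FB61vj

Add 180° to longitude and 90° to latitude: 113.8074, 11.3801.
Field (20°×10°, letters A–R): 113.8074/20 → 5 → F, 11.3801/10 → 1 → B; chars FB.
Square (2°×1°, digits 0–9): 13.8074/2 → 6, 1.3801/1 → 1; chars 61.
Subsquare (5′×2.5′, letters a–x): 1.8074/0.0833333 → 21 → v, 0.3801/0.0416667 → 9 → j; chars vj.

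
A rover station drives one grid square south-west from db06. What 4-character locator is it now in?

CB95

Longitude square 0; −1 → -1, wraps to 9, carry into field.
Longitude field D = 3; −1 → 2 = C.
Latitude square 6; −1 → 5.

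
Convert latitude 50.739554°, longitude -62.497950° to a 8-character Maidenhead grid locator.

Offset from 180°W / 90°S: lon 117.50205°, lat 140.73955°.
Field: 117.50205/20 → 5 → F, 140.73955/10 → 14 → O; chars FO.
Square: 17.50205/2 → 8, 0.73955/1 → 0; chars 80.
Subsquare: 1.50205/0.0833333 → 18 → s, 0.73955/0.0416667 → 17 → r; chars sr.
Extended square: 0.00205/0.00833333 → 0, 0.03122/0.00416667 → 7; chars 07.

FO80sr07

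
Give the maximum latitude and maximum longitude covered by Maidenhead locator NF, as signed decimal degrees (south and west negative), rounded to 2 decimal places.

-30.00, 100.00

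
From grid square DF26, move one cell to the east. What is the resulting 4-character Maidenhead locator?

DF36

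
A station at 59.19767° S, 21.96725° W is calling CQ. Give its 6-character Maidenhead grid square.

HD90at

Add 180° to longitude and 90° to latitude: 158.0327, 30.8023.
Field: 158.0327/20 → 7 → H, 30.8023/10 → 3 → D; chars HD.
Square: 18.0327/2 → 9, 0.8023/1 → 0; chars 90.
Subsquare: 0.0327/0.0833333 → 0 → a, 0.8023/0.0416667 → 19 → t; chars at.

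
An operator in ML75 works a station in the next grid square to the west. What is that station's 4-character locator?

ML65

Longitude square 7; −1 → 6.
The latitude characters are unchanged.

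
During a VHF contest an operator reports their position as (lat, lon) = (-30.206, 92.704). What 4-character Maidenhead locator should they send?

Add 180° to longitude and 90° to latitude: 272.70, 59.79.
Field: 272.70/20 → 13 → N, 59.79/10 → 5 → F; chars NF.
Square: 12.70/2 → 6, 9.79/1 → 9; chars 69.

NF69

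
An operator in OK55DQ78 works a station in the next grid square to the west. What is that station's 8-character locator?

OK55dq68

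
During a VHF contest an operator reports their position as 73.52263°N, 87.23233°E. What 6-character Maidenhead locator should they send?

NQ33om

Add 180° to longitude and 90° to latitude: 267.2323, 163.5226.
Field: 267.2323/20 → 13 → N, 163.5226/10 → 16 → Q; chars NQ.
Square: 7.2323/2 → 3, 3.5226/1 → 3; chars 33.
Subsquare: 1.2323/0.0833333 → 14 → o, 0.5226/0.0416667 → 12 → m; chars om.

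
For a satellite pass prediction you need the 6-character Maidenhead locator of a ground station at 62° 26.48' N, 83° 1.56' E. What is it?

NP12mk

Offset from 180°W / 90°S: lon 263.0260°, lat 152.4413°.
Field (20°×10°, letters A–R): lon ⌊263.0260/20⌋ = 13 → N; lat ⌊152.4413/10⌋ = 15 → P.
Square (2°×1°, digits 0–9): lon ⌊3.0260/2⌋ = 1; lat ⌊2.4413/1⌋ = 2.
Subsquare (5′×2.5′, letters a–x): lon ⌊1.0260/0.0833333⌋ = 12 → m; lat ⌊0.4413/0.0416667⌋ = 10 → k.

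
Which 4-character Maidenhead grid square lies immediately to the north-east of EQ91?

FQ02

Longitude square 9; +1 → 10, wraps to 0, carry into field.
Longitude field E = 4; +1 → 5 = F.
Latitude square 1; +1 → 2.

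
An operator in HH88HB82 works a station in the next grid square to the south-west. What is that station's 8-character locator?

HH88hb71

Longitude extended square 8; −1 → 7.
Latitude extended square 2; −1 → 1.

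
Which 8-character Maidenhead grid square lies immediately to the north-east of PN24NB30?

Longitude extended square 3; +1 → 4.
Latitude extended square 0; +1 → 1.

PN24nb41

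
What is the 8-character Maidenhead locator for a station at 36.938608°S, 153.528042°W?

BF33fb64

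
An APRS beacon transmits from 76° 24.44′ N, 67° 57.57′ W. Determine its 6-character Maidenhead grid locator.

FQ66aj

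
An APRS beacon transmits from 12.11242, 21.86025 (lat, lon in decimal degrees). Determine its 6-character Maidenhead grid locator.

Add 180° to longitude and 90° to latitude: 201.8603, 102.1124.
Field: lon ⌊201.8603/20⌋ = 10 → K; lat ⌊102.1124/10⌋ = 10 → K.
Square: lon ⌊1.8603/2⌋ = 0; lat ⌊2.1124/1⌋ = 2.
Subsquare: lon ⌊1.8603/0.0833333⌋ = 22 → w; lat ⌊0.1124/0.0416667⌋ = 2 → c.

KK02wc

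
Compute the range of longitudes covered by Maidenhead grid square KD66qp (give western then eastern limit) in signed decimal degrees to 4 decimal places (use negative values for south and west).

Field K=10, D=3: +10·20° lon, +3·10° lat → SW at lon 20°, lat -60°.
Square 6, 6: +6·2° lon, +6·1° lat → SW at lon 32°, lat -54°.
Subsquare q=16, p=15: +16·0.0833333° lon, +15·0.0416667° lat → SW at lon 33.3333°, lat -53.375°.
Cell spans 0.0833333° lon × 0.0416667° lat.
west 33.3333, east 33.4167.

33.3333, 33.4167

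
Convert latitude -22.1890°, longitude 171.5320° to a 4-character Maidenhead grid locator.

RG57

Offset from 180°W / 90°S: lon 351.53°, lat 67.81°.
Field: lon ⌊351.53/20⌋ = 17 → R; lat ⌊67.81/10⌋ = 6 → G.
Square: lon ⌊11.53/2⌋ = 5; lat ⌊7.81/1⌋ = 7.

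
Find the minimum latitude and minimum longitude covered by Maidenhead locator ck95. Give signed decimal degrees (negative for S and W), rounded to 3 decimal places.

Field C=2, K=10: +2·20° lon, +10·10° lat → SW at lon -140°, lat 10°.
Square 9, 5: +9·2° lon, +5·1° lat → SW at lon -122°, lat 15°.
latitude 15.000, longitude -122.000.

15.000, -122.000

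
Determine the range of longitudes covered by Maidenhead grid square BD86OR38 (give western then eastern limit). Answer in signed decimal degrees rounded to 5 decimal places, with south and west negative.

-142.80833, -142.80000

Field B=1, D=3: +1·20° lon, +3·10° lat → SW at lon -160°, lat -60°.
Square 8, 6: +8·2° lon, +6·1° lat → SW at lon -144°, lat -54°.
Subsquare o=14, r=17: +14·0.0833333° lon, +17·0.0416667° lat → SW at lon -142.833°, lat -53.2917°.
Extended square 3, 8: +3·0.00833333° lon, +8·0.00416667° lat → SW at lon -142.808°, lat -53.2583°.
Cell spans 0.00833333° lon × 0.00416667° lat.
west -142.80833, east -142.80000.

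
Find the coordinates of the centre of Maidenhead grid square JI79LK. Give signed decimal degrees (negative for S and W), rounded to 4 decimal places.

-0.5625, 14.9583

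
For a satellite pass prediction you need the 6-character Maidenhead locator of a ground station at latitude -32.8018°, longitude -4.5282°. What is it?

IF77re

Add 180° to longitude and 90° to latitude: 175.4718, 57.1982.
Field (20°×10°, letters A–R): lon ⌊175.4718/20⌋ = 8 → I; lat ⌊57.1982/10⌋ = 5 → F.
Square (2°×1°, digits 0–9): lon ⌊15.4718/2⌋ = 7; lat ⌊7.1982/1⌋ = 7.
Subsquare (5′×2.5′, letters a–x): lon ⌊1.4718/0.0833333⌋ = 17 → r; lat ⌊0.1982/0.0416667⌋ = 4 → e.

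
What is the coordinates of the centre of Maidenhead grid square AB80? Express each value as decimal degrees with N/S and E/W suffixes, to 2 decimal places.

79.50° S, 163.00° W

Field A=0, B=1: +0·20° lon, +1·10° lat → SW at lon -180°, lat -80°.
Square 8, 0: +8·2° lon, +0·1° lat → SW at lon -164°, lat -80°.
Cell spans 2° lon × 1° lat. Centre is SW corner plus half of each.
latitude 79.50° S, longitude 163.00° W.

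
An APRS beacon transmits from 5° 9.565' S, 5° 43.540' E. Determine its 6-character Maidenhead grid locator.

Shift to the Maidenhead origin (180°W, 90°S): lon 185.7257, lat 84.8406.
Field (20°×10°, letters A–R): lon ⌊185.7257/20⌋ = 9 → J; lat ⌊84.8406/10⌋ = 8 → I.
Square (2°×1°, digits 0–9): lon ⌊5.7257/2⌋ = 2; lat ⌊4.8406/1⌋ = 4.
Subsquare (5′×2.5′, letters a–x): lon ⌊1.7257/0.0833333⌋ = 20 → u; lat ⌊0.8406/0.0416667⌋ = 20 → u.

JI24uu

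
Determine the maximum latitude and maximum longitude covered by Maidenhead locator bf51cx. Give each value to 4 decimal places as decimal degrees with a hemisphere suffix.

Field B=1, F=5: +1·20° lon, +5·10° lat → SW at lon -160°, lat -40°.
Square 5, 1: +5·2° lon, +1·1° lat → SW at lon -150°, lat -39°.
Subsquare c=2, x=23: +2·0.0833333° lon, +23·0.0416667° lat → SW at lon -149.833°, lat -38.0417°.
Cell spans 0.0833333° lon × 0.0416667° lat. NE corner is SW corner plus one full cell.
latitude 38.0000° S, longitude 149.7500° W.

38.0000° S, 149.7500° W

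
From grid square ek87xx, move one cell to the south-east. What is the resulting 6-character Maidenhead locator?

EK97aw

Longitude subsquare x = 23; +1 → 24, wraps to 0 = a, carry into square.
Longitude square 8; +1 → 9.
Latitude subsquare x = 23; −1 → 22 = w.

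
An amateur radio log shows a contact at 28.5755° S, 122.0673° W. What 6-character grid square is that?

Offset from 180°W / 90°S: lon 57.9327°, lat 61.4245°.
Field: 57.9327/20 → 2 → C, 61.4245/10 → 6 → G; chars CG.
Square: 17.9327/2 → 8, 1.4245/1 → 1; chars 81.
Subsquare: 1.9327/0.0833333 → 23 → x, 0.4245/0.0416667 → 10 → k; chars xk.

CG81xk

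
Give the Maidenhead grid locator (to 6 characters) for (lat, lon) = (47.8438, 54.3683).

LN77eu

Add 180° to longitude and 90° to latitude: 234.3683, 137.8438.
Field (20°×10°, letters A–R): lon ⌊234.3683/20⌋ = 11 → L; lat ⌊137.8438/10⌋ = 13 → N.
Square (2°×1°, digits 0–9): lon ⌊14.3683/2⌋ = 7; lat ⌊7.8438/1⌋ = 7.
Subsquare (5′×2.5′, letters a–x): lon ⌊0.3683/0.0833333⌋ = 4 → e; lat ⌊0.8438/0.0416667⌋ = 20 → u.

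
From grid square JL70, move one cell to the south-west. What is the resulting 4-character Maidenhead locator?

JK69

Longitude square 7; −1 → 6.
Latitude square 0; −1 → -1, wraps to 9, carry into field.
Latitude field L = 11; −1 → 10 = K.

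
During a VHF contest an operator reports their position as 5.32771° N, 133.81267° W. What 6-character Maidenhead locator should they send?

CJ35ch

Add 180° to longitude and 90° to latitude: 46.1873, 95.3277.
Field (20°×10°, letters A–R): lon ⌊46.1873/20⌋ = 2 → C; lat ⌊95.3277/10⌋ = 9 → J.
Square (2°×1°, digits 0–9): lon ⌊6.1873/2⌋ = 3; lat ⌊5.3277/1⌋ = 5.
Subsquare (5′×2.5′, letters a–x): lon ⌊0.1873/0.0833333⌋ = 2 → c; lat ⌊0.3277/0.0416667⌋ = 7 → h.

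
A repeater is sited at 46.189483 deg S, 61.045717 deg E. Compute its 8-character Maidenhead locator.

Add 180° to longitude and 90° to latitude: 241.04572, 43.81052.
Field (20°×10°, letters A–R): lon ⌊241.04572/20⌋ = 12 → M; lat ⌊43.81052/10⌋ = 4 → E.
Square (2°×1°, digits 0–9): lon ⌊1.04572/2⌋ = 0; lat ⌊3.81052/1⌋ = 3.
Subsquare (5′×2.5′, letters a–x): lon ⌊1.04572/0.0833333⌋ = 12 → m; lat ⌊0.81052/0.0416667⌋ = 19 → t.
Extended square (30″×15″, digits 0–9): lon ⌊0.04572/0.00833333⌋ = 5; lat ⌊0.01885/0.00416667⌋ = 4.

ME03mt54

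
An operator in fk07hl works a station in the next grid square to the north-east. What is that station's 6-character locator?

FK07im

Longitude subsquare h = 7; +1 → 8 = i.
Latitude subsquare l = 11; +1 → 12 = m.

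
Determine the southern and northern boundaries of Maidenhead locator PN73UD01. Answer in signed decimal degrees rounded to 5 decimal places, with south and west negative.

43.12917, 43.13333

Field P=15, N=13: +15·20° lon, +13·10° lat → SW at lon 120°, lat 40°.
Square 7, 3: +7·2° lon, +3·1° lat → SW at lon 134°, lat 43°.
Subsquare u=20, d=3: +20·0.0833333° lon, +3·0.0416667° lat → SW at lon 135.667°, lat 43.125°.
Extended square 0, 1: +0·0.00833333° lon, +1·0.00416667° lat → SW at lon 135.667°, lat 43.1292°.
Cell spans 0.00833333° lon × 0.00416667° lat.
south 43.12917, north 43.13333.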